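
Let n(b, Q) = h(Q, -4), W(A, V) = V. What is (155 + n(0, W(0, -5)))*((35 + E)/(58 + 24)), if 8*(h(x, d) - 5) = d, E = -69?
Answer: -5423/82 ≈ -66.134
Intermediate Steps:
h(x, d) = 5 + d/8
n(b, Q) = 9/2 (n(b, Q) = 5 + (⅛)*(-4) = 5 - ½ = 9/2)
(155 + n(0, W(0, -5)))*((35 + E)/(58 + 24)) = (155 + 9/2)*((35 - 69)/(58 + 24)) = 319*(-34/82)/2 = 319*(-34*1/82)/2 = (319/2)*(-17/41) = -5423/82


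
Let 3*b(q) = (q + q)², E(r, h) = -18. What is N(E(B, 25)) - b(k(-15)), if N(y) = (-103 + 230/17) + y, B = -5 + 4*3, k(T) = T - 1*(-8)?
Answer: -8813/51 ≈ -172.80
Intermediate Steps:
k(T) = 8 + T (k(T) = T + 8 = 8 + T)
B = 7 (B = -5 + 12 = 7)
N(y) = -1521/17 + y (N(y) = (-103 + 230*(1/17)) + y = (-103 + 230/17) + y = -1521/17 + y)
b(q) = 4*q²/3 (b(q) = (q + q)²/3 = (2*q)²/3 = (4*q²)/3 = 4*q²/3)
N(E(B, 25)) - b(k(-15)) = (-1521/17 - 18) - 4*(8 - 15)²/3 = -1827/17 - 4*(-7)²/3 = -1827/17 - 4*49/3 = -1827/17 - 1*196/3 = -1827/17 - 196/3 = -8813/51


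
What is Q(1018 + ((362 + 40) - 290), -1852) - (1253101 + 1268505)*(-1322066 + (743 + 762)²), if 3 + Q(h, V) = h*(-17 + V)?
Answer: -2377773184127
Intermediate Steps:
Q(h, V) = -3 + h*(-17 + V)
Q(1018 + ((362 + 40) - 290), -1852) - (1253101 + 1268505)*(-1322066 + (743 + 762)²) = (-3 - 17*(1018 + ((362 + 40) - 290)) - 1852*(1018 + ((362 + 40) - 290))) - (1253101 + 1268505)*(-1322066 + (743 + 762)²) = (-3 - 17*(1018 + (402 - 290)) - 1852*(1018 + (402 - 290))) - 2521606*(-1322066 + 1505²) = (-3 - 17*(1018 + 112) - 1852*(1018 + 112)) - 2521606*(-1322066 + 2265025) = (-3 - 17*1130 - 1852*1130) - 2521606*942959 = (-3 - 19210 - 2092760) - 1*2377771072154 = -2111973 - 2377771072154 = -2377773184127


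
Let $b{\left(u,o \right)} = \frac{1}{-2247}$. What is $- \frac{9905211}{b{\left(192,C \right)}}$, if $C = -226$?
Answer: $22257009117$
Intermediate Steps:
$b{\left(u,o \right)} = - \frac{1}{2247}$
$- \frac{9905211}{b{\left(192,C \right)}} = - \frac{9905211}{- \frac{1}{2247}} = \left(-9905211\right) \left(-2247\right) = 22257009117$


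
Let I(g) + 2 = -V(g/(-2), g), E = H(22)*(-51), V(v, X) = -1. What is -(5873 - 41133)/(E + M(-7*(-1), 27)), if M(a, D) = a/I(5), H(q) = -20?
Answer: 35260/1013 ≈ 34.807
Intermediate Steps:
E = 1020 (E = -20*(-51) = 1020)
I(g) = -1 (I(g) = -2 - 1*(-1) = -2 + 1 = -1)
M(a, D) = -a (M(a, D) = a/(-1) = a*(-1) = -a)
-(5873 - 41133)/(E + M(-7*(-1), 27)) = -(5873 - 41133)/(1020 - (-7)*(-1)) = -(-35260)/(1020 - 1*7) = -(-35260)/(1020 - 7) = -(-35260)/1013 = -1*(-35260/1013) = 35260/1013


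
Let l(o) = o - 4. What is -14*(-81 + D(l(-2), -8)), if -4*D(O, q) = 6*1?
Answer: 1155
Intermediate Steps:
l(o) = -4 + o
D(O, q) = -3/2
-14*(-81 + D(l(-2), -8)) = -14*(-81 - 3/2) = -14*(-165/2) = 1155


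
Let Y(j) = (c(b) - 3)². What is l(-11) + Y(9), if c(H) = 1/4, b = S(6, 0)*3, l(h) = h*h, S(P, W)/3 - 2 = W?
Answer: 2057/16 ≈ 128.56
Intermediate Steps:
S(P, W) = 6 + 3*W
l(h) = h²
b = 18 (b = (6 + 3*0)*3 = (6 + 0)*3 = 6*3 = 18)
c(H) = ¼
Y(j) = 121/16 (Y(j) = (¼ - 3)² = (-11/4)² = 121/16)
l(-11) + Y(9) = (-11)² + 121/16 = 121 + 121/16 = 2057/16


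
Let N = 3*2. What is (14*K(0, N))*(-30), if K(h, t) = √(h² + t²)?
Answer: -2520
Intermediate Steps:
N = 6
(14*K(0, N))*(-30) = (14*√(0² + 6²))*(-30) = (14*√(0 + 36))*(-30) = (14*√36)*(-30) = (14*6)*(-30) = 84*(-30) = -2520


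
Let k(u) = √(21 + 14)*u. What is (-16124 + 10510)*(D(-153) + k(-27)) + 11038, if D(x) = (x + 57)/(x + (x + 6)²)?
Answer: 4945214/447 + 151578*√35 ≈ 9.0781e+5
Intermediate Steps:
D(x) = (57 + x)/(x + (6 + x)²)
k(u) = u*√35 (k(u) = √35*u = u*√35)
(-16124 + 10510)*(D(-153) + k(-27)) + 11038 = (-16124 + 10510)*((57 - 153)/(-153 + (6 - 153)²) - 27*√35) + 11038 = -5614*(-96/(-153 + (-147)²) - 27*√35) + 11038 = -5614*(-96/(-153 + 21609) - 27*√35) + 11038 = -5614*(-96/21456 - 27*√35) + 11038 = -5614*((1/21456)*(-96) - 27*√35) + 11038 = -5614*(-2/447 - 27*√35) + 11038 = (11228/447 + 151578*√35) + 11038 = 4945214/447 + 151578*√35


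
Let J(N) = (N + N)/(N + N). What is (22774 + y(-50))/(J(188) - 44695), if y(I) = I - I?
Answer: -11387/22347 ≈ -0.50955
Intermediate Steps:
y(I) = 0
J(N) = 1 (J(N) = (2*N)/((2*N)) = (2*N)*(1/(2*N)) = 1)
(22774 + y(-50))/(J(188) - 44695) = (22774 + 0)/(1 - 44695) = 22774/(-44694) = 22774*(-1/44694) = -11387/22347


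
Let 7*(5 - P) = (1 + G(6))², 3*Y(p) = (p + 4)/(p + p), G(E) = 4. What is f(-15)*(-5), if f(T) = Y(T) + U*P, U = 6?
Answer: -5477/126 ≈ -43.468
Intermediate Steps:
Y(p) = (4 + p)/(6*p) (Y(p) = ((p + 4)/(p + p))/3 = ((4 + p)/((2*p)))/3 = ((4 + p)*(1/(2*p)))/3 = ((4 + p)/(2*p))/3 = (4 + p)/(6*p))
P = 10/7 (P = 5 - (1 + 4)²/7 = 5 - ⅐*5² = 5 - ⅐*25 = 5 - 25/7 = 10/7 ≈ 1.4286)
f(T) = 60/7 + (4 + T)/(6*T) (f(T) = (4 + T)/(6*T) + 6*(10/7) = (4 + T)/(6*T) + 60/7 = 60/7 + (4 + T)/(6*T))
f(-15)*(-5) = ((1/42)*(28 + 367*(-15))/(-15))*(-5) = ((1/42)*(-1/15)*(28 - 5505))*(-5) = ((1/42)*(-1/15)*(-5477))*(-5) = (5477/630)*(-5) = -5477/126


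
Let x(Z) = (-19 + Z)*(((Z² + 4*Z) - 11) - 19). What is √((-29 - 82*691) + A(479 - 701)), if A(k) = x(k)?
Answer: 3*I*√1301433 ≈ 3422.4*I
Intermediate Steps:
x(Z) = (-19 + Z)*(-30 + Z² + 4*Z) (x(Z) = (-19 + Z)*((-11 + Z² + 4*Z) - 19) = (-19 + Z)*(-30 + Z² + 4*Z))
A(k) = 570 + k³ - 106*k - 15*k²
√((-29 - 82*691) + A(479 - 701)) = √((-29 - 82*691) + (570 + (479 - 701)³ - 106*(479 - 701) - 15*(479 - 701)²)) = √((-29 - 56662) + (570 + (-222)³ - 106*(-222) - 15*(-222)²)) = √(-56691 + (570 - 10941048 + 23532 - 15*49284)) = √(-56691 + (570 - 10941048 + 23532 - 739260)) = √(-56691 - 11656206) = √(-11712897) = 3*I*√1301433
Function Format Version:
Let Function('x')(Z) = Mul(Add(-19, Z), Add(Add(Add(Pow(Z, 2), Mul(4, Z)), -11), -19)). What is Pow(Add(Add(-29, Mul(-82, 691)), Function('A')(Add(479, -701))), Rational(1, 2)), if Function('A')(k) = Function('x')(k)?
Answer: Mul(3, I, Pow(1301433, Rational(1, 2))) ≈ Mul(3422.4, I)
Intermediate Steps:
Function('x')(Z) = Mul(Add(-19, Z), Add(-30, Pow(Z, 2), Mul(4, Z))) (Function('x')(Z) = Mul(Add(-19, Z), Add(Add(-11, Pow(Z, 2), Mul(4, Z)), -19)) = Mul(Add(-19, Z), Add(-30, Pow(Z, 2), Mul(4, Z))))
Function('A')(k) = Add(570, Pow(k, 3), Mul(-106, k), Mul(-15, Pow(k, 2)))
Pow(Add(Add(-29, Mul(-82, 691)), Function('A')(Add(479, -701))), Rational(1, 2)) = Pow(Add(Add(-29, Mul(-82, 691)), Add(570, Pow(Add(479, -701), 3), Mul(-106, Add(479, -701)), Mul(-15, Pow(Add(479, -701), 2)))), Rational(1, 2)) = Pow(Add(Add(-29, -56662), Add(570, Pow(-222, 3), Mul(-106, -222), Mul(-15, Pow(-222, 2)))), Rational(1, 2)) = Pow(Add(-56691, Add(570, -10941048, 23532, Mul(-15, 49284))), Rational(1, 2)) = Pow(Add(-56691, Add(570, -10941048, 23532, -739260)), Rational(1, 2)) = Pow(Add(-56691, -11656206), Rational(1, 2)) = Pow(-11712897, Rational(1, 2)) = Mul(3, I, Pow(1301433, Rational(1, 2)))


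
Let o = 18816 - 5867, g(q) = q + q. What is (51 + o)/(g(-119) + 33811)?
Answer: 13000/33573 ≈ 0.38722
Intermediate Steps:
g(q) = 2*q
o = 12949
(51 + o)/(g(-119) + 33811) = (51 + 12949)/(2*(-119) + 33811) = 13000/(-238 + 33811) = 13000/33573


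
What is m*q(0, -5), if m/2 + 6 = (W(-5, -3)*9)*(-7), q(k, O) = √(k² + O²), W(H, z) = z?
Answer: 1830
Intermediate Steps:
q(k, O) = √(O² + k²)
m = 366 (m = -12 + 2*(-3*9*(-7)) = -12 + 2*(-27*(-7)) = -12 + 2*189 = -12 + 378 = 366)
m*q(0, -5) = 366*√((-5)² + 0²) = 366*√(25 + 0) = 366*√25 = 366*5 = 1830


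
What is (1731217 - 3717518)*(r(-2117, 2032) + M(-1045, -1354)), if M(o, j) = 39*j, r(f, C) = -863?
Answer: 106602788369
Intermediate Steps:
(1731217 - 3717518)*(r(-2117, 2032) + M(-1045, -1354)) = (1731217 - 3717518)*(-863 + 39*(-1354)) = -1986301*(-863 - 52806) = -1986301*(-53669) = 106602788369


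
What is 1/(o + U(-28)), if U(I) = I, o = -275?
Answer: -1/303 ≈ -0.0033003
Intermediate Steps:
1/(o + U(-28)) = 1/(-275 - 28) = 1/(-303) = -1/303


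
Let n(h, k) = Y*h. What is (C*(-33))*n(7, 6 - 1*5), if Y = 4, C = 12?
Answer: -11088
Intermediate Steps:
n(h, k) = 4*h
(C*(-33))*n(7, 6 - 1*5) = (12*(-33))*(4*7) = -396*28 = -11088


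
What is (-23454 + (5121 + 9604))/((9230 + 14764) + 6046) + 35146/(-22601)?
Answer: -1253069969/678934040 ≈ -1.8456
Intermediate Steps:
(-23454 + (5121 + 9604))/((9230 + 14764) + 6046) + 35146/(-22601) = (-23454 + 14725)/(23994 + 6046) + 35146*(-1/22601) = -8729/30040 - 35146/22601 = -1253069969/678934040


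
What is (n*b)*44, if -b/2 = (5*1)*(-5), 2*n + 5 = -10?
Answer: -16500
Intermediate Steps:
n = -15/2 (n = -5/2 + (½)*(-10) = -5/2 - 5 = -15/2 ≈ -7.5000)
b = 50 (b = -2*5*1*(-5) = -10*(-5) = -2*(-25) = 50)
(n*b)*44 = -15/2*50*44 = -375*44 = -16500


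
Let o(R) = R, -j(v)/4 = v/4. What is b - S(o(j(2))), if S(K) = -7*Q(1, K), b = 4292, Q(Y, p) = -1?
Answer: 4285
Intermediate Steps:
j(v) = -v (j(v) = -4*v/4 = -v)
S(K) = 7 (S(K) = -7*(-1) = 7)
b - S(o(j(2))) = 4292 - 1*7 = 4292 - 7 = 4285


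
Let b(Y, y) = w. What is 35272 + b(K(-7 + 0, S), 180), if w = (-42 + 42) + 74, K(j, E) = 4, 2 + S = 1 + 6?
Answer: 35346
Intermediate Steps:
S = 5 (S = -2 + (1 + 6) = -2 + 7 = 5)
w = 74 (w = 0 + 74 = 74)
b(Y, y) = 74
35272 + b(K(-7 + 0, S), 180) = 35272 + 74 = 35346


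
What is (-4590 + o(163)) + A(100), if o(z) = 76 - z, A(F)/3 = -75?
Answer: -4902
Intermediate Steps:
A(F) = -225 (A(F) = 3*(-75) = -225)
(-4590 + o(163)) + A(100) = (-4590 + (76 - 1*163)) - 225 = (-4590 + (76 - 163)) - 225 = (-4590 - 87) - 225 = -4677 - 225 = -4902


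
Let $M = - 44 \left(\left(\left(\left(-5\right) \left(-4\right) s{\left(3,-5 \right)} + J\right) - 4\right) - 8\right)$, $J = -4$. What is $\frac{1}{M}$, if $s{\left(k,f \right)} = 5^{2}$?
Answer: $- \frac{1}{21296} \approx -4.6957 \cdot 10^{-5}$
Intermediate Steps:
$s{\left(k,f \right)} = 25$
$M = -21296$ ($M = - 44 \left(\left(\left(\left(-5\right) \left(-4\right) 25 - 4\right) - 4\right) - 8\right) = - 44 \left(\left(\left(20 \cdot 25 - 4\right) - 4\right) + \left(-8 + 0\right)\right) = - 44 \left(\left(\left(500 - 4\right) - 4\right) - 8\right) = - 44 \left(\left(496 - 4\right) - 8\right) = - 44 \left(492 - 8\right) = \left(-44\right) 484 = -21296$)
$\frac{1}{M} = \frac{1}{-21296} = - \frac{1}{21296}$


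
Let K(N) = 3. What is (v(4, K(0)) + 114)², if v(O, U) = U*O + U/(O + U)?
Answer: 783225/49 ≈ 15984.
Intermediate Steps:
v(O, U) = O*U + U/(O + U)
(v(4, K(0)) + 114)² = (3*(1 + 4² + 4*3)/(4 + 3) + 114)² = (3*(1 + 16 + 12)/7 + 114)² = (3*(⅐)*29 + 114)² = (87/7 + 114)² = (885/7)² = 783225/49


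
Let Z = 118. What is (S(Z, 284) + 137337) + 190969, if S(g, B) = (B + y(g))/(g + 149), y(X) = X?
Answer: 29219368/89 ≈ 3.2831e+5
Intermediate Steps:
S(g, B) = (B + g)/(149 + g) (S(g, B) = (B + g)/(g + 149) = (B + g)/(149 + g))
(S(Z, 284) + 137337) + 190969 = ((284 + 118)/(149 + 118) + 137337) + 190969 = (402/267 + 137337) + 190969 = ((1/267)*402 + 137337) + 190969 = (134/89 + 137337) + 190969 = 12223127/89 + 190969 = 29219368/89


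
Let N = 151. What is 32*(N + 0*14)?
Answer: 4832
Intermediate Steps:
32*(N + 0*14) = 32*(151 + 0*14) = 32*(151 + 0) = 32*151 = 4832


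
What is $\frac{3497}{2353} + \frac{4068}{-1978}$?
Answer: $- \frac{102113}{179009} \approx -0.57043$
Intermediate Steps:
$\frac{3497}{2353} + \frac{4068}{-1978} = 3497 \cdot \frac{1}{2353} + 4068 \left(- \frac{1}{1978}\right) = \frac{269}{181} - \frac{2034}{989} = - \frac{102113}{179009}$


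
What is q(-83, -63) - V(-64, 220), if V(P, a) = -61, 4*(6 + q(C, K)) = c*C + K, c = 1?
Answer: 37/2 ≈ 18.500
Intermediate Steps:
q(C, K) = -6 + C/4 + K/4 (q(C, K) = -6 + (1*C + K)/4 = -6 + (C + K)/4 = -6 + (C/4 + K/4) = -6 + C/4 + K/4)
q(-83, -63) - V(-64, 220) = (-6 + (¼)*(-83) + (¼)*(-63)) - 1*(-61) = (-6 - 83/4 - 63/4) + 61 = -85/2 + 61 = 37/2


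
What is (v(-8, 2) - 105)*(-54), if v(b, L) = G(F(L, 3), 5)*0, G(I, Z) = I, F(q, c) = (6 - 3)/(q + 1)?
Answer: 5670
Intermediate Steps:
F(q, c) = 3/(1 + q)
v(b, L) = 0 (v(b, L) = (3/(1 + L))*0 = 0)
(v(-8, 2) - 105)*(-54) = (0 - 105)*(-54) = -105*(-54) = 5670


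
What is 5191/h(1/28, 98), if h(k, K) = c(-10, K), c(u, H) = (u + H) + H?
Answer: 5191/186 ≈ 27.909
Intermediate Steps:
c(u, H) = u + 2*H (c(u, H) = (H + u) + H = u + 2*H)
h(k, K) = -10 + 2*K
5191/h(1/28, 98) = 5191/(-10 + 2*98) = 5191/(-10 + 196) = 5191/186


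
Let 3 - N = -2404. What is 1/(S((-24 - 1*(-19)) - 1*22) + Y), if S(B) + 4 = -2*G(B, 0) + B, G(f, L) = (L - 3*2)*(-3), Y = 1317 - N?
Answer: -1/1157 ≈ -0.00086430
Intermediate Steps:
N = 2407 (N = 3 - 1*(-2404) = 3 + 2404 = 2407)
Y = -1090 (Y = 1317 - 1*2407 = 1317 - 2407 = -1090)
G(f, L) = 18 - 3*L (G(f, L) = (L - 6)*(-3) = (-6 + L)*(-3) = 18 - 3*L)
S(B) = -40 + B (S(B) = -4 + (-2*(18 - 3*0) + B) = -4 + (-2*(18 + 0) + B) = -4 + (-2*18 + B) = -4 + (-36 + B) = -40 + B)
1/(S((-24 - 1*(-19)) - 1*22) + Y) = 1/((-40 + ((-24 - 1*(-19)) - 1*22)) - 1090) = 1/((-40 + ((-24 + 19) - 22)) - 1090) = 1/((-40 + (-5 - 22)) - 1090) = 1/((-40 - 27) - 1090) = 1/(-67 - 1090) = 1/(-1157) = -1/1157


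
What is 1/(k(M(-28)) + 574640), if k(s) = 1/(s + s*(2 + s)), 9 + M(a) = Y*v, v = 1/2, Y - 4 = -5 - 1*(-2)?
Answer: 187/107457684 ≈ 1.7402e-6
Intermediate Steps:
Y = 1 (Y = 4 + (-5 - 1*(-2)) = 4 + (-5 + 2) = 4 - 3 = 1)
v = ½ ≈ 0.50000
M(a) = -17/2 (M(a) = -9 + 1*(½) = -9 + ½ = -17/2)
1/(k(M(-28)) + 574640) = 1/(1/((-17/2)*(3 - 17/2)) + 574640) = 1/(-2/(17*(-11/2)) + 574640) = 1/(-2/17*(-2/11) + 574640) = 1/(4/187 + 574640) = 1/(107457684/187) = 187/107457684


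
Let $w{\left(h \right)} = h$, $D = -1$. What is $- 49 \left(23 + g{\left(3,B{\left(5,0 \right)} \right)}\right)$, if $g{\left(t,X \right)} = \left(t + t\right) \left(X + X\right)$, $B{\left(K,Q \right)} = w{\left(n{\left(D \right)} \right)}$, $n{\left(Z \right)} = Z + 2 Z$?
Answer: $637$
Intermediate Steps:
$n{\left(Z \right)} = 3 Z$
$B{\left(K,Q \right)} = -3$ ($B{\left(K,Q \right)} = 3 \left(-1\right) = -3$)
$g{\left(t,X \right)} = 4 X t$ ($g{\left(t,X \right)} = 2 t 2 X = 4 X t$)
$- 49 \left(23 + g{\left(3,B{\left(5,0 \right)} \right)}\right) = - 49 \left(23 + 4 \left(-3\right) 3\right) = - 49 \left(23 - 36\right) = \left(-49\right) \left(-13\right) = 637$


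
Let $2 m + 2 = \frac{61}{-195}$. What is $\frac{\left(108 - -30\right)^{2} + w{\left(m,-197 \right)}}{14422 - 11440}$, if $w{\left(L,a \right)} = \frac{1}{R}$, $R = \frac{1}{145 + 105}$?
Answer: $\frac{9647}{1491} \approx 6.4702$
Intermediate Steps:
$m = - \frac{451}{390}$ ($m = -1 + \frac{61 \frac{1}{-195}}{2} = -1 + \frac{61 \left(- \frac{1}{195}\right)}{2} = -1 + \frac{1}{2} \left(- \frac{61}{195}\right) = -1 - \frac{61}{390} = - \frac{451}{390} \approx -1.1564$)
$R = \frac{1}{250} \approx 0.004$
$w{\left(L,a \right)} = 250$ ($w{\left(L,a \right)} = \frac{1}{\frac{1}{250}} = 250$)
$\frac{\left(108 - -30\right)^{2} + w{\left(m,-197 \right)}}{14422 - 11440} = \frac{\left(108 - -30\right)^{2} + 250}{14422 - 11440} = \frac{\left(108 + 30\right)^{2} + 250}{2982} = \left(138^{2} + 250\right) \frac{1}{2982} = \left(19044 + 250\right) \frac{1}{2982} = 19294 \cdot \frac{1}{2982} = \frac{9647}{1491}$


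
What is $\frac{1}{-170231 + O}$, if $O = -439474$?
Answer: $- \frac{1}{609705} \approx -1.6401 \cdot 10^{-6}$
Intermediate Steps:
$\frac{1}{-170231 + O} = \frac{1}{-170231 - 439474} = \frac{1}{-609705} = - \frac{1}{609705}$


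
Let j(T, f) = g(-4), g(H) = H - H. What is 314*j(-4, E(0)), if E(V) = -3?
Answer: 0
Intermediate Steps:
g(H) = 0
j(T, f) = 0
314*j(-4, E(0)) = 314*0 = 0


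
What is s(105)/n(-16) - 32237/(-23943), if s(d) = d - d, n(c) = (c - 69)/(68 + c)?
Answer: 32237/23943 ≈ 1.3464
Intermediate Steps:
n(c) = (-69 + c)/(68 + c)
s(d) = 0
s(105)/n(-16) - 32237/(-23943) = 0/(((-69 - 16)/(68 - 16))) - 32237/(-23943) = 0/((-85/52)) - 32237*(-1/23943) = 0/(((1/52)*(-85))) + 32237/23943 = 0/(-85/52) + 32237/23943 = 0*(-52/85) + 32237/23943 = 0 + 32237/23943 = 32237/23943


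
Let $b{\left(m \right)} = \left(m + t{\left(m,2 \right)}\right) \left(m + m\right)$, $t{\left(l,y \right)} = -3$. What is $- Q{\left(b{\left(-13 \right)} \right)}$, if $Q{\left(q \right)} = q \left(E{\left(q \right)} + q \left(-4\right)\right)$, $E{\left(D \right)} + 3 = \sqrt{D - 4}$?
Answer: $693472 - 832 \sqrt{103} \approx 6.8503 \cdot 10^{5}$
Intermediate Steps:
$E{\left(D \right)} = -3 + \sqrt{-4 + D}$ ($E{\left(D \right)} = -3 + \sqrt{D - 4} = -3 + \sqrt{-4 + D}$)
$b{\left(m \right)} = 2 m \left(-3 + m\right)$ ($b{\left(m \right)} = \left(m - 3\right) \left(m + m\right) = \left(-3 + m\right) 2 m = 2 m \left(-3 + m\right)$)
$Q{\left(q \right)} = q \left(-3 + \sqrt{-4 + q} - 4 q\right)$ ($Q{\left(q \right)} = q \left(\left(-3 + \sqrt{-4 + q}\right) + q \left(-4\right)\right) = q \left(\left(-3 + \sqrt{-4 + q}\right) - 4 q\right) = q \left(-3 + \sqrt{-4 + q} - 4 q\right)$)
$- Q{\left(b{\left(-13 \right)} \right)} = - 2 \left(-13\right) \left(-3 - 13\right) \left(-3 + \sqrt{-4 + 2 \left(-13\right) \left(-3 - 13\right)} - 4 \cdot 2 \left(-13\right) \left(-3 - 13\right)\right) = - 2 \left(-13\right) \left(-16\right) \left(-3 + \sqrt{-4 + 2 \left(-13\right) \left(-16\right)} - 4 \cdot 2 \left(-13\right) \left(-16\right)\right) = - 416 \left(-3 + \sqrt{-4 + 416} - 1664\right) = - 416 \left(-3 + \sqrt{412} - 1664\right) = - 416 \left(-3 + 2 \sqrt{103} - 1664\right) = - 416 \left(-1667 + 2 \sqrt{103}\right) = - (-693472 + 832 \sqrt{103}) = 693472 - 832 \sqrt{103}$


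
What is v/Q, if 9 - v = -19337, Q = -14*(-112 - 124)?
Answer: 9673/1652 ≈ 5.8553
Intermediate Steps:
Q = 3304 (Q = -14*(-236) = 3304)
v = 19346 (v = 9 - 1*(-19337) = 9 + 19337 = 19346)
v/Q = 19346/3304 = 19346*(1/3304) = 9673/1652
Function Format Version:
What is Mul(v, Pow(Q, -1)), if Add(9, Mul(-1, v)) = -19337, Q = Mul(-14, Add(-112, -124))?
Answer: Rational(9673, 1652) ≈ 5.8553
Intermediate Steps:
Q = 3304 (Q = Mul(-14, -236) = 3304)
v = 19346 (v = Add(9, Mul(-1, -19337)) = Add(9, 19337) = 19346)
Mul(v, Pow(Q, -1)) = Mul(19346, Pow(3304, -1)) = Mul(19346, Rational(1, 3304)) = Rational(9673, 1652)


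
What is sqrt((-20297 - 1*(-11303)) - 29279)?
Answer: I*sqrt(38273) ≈ 195.63*I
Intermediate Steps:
sqrt((-20297 - 1*(-11303)) - 29279) = sqrt((-20297 + 11303) - 29279) = sqrt(-8994 - 29279) = sqrt(-38273) = I*sqrt(38273)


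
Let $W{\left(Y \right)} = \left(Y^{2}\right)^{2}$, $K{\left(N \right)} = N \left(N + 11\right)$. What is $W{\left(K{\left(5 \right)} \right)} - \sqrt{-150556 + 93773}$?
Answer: $40960000 - i \sqrt{56783} \approx 4.096 \cdot 10^{7} - 238.29 i$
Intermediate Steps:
$K{\left(N \right)} = N \left(11 + N\right)$
$W{\left(Y \right)} = Y^{4}$
$W{\left(K{\left(5 \right)} \right)} - \sqrt{-150556 + 93773} = \left(5 \left(11 + 5\right)\right)^{4} - \sqrt{-150556 + 93773} = \left(5 \cdot 16\right)^{4} - \sqrt{-56783} = 80^{4} - i \sqrt{56783} = 40960000 - i \sqrt{56783}$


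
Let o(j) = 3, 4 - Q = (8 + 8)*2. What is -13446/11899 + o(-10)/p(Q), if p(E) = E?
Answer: -412185/333172 ≈ -1.2372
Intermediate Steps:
Q = -28 (Q = 4 - (8 + 8)*2 = 4 - 16*2 = 4 - 1*32 = 4 - 32 = -28)
-13446/11899 + o(-10)/p(Q) = -13446/11899 + 3/(-28) = -13446*1/11899 + 3*(-1/28) = -13446/11899 - 3/28 = -412185/333172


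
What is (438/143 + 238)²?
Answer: 1188318784/20449 ≈ 58111.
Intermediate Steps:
(438/143 + 238)² = (34472/143)² = 1188318784/20449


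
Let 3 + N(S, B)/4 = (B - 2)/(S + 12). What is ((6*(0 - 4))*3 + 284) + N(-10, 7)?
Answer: 210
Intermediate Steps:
N(S, B) = -12 + 4*(-2 + B)/(12 + S) (N(S, B) = -12 + 4*((B - 2)/(S + 12)) = -12 + 4*((-2 + B)/(12 + S)) = -12 + 4*(-2 + B)/(12 + S))
((6*(0 - 4))*3 + 284) + N(-10, 7) = ((6*(0 - 4))*3 + 284) + 4*(-38 + 7 - 3*(-10))/(12 - 10) = ((6*(-4))*3 + 284) + 4*(-38 + 7 + 30)/2 = (-24*3 + 284) + 4*(½)*(-1) = (-72 + 284) - 2 = 212 - 2 = 210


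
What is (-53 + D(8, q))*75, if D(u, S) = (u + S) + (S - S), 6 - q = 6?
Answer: -3375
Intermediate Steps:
q = 0 (q = 6 - 1*6 = 6 - 6 = 0)
D(u, S) = S + u (D(u, S) = (S + u) + 0 = S + u)
(-53 + D(8, q))*75 = (-53 + (0 + 8))*75 = (-53 + 8)*75 = -45*75 = -3375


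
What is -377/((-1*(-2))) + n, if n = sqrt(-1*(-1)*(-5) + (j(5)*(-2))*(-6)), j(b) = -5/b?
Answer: -377/2 + I*sqrt(17) ≈ -188.5 + 4.1231*I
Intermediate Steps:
n = I*sqrt(17) (n = sqrt(-1*(-1)*(-5) + (-5/5*(-2))*(-6)) = sqrt(1*(-5) + (-5*1/5*(-2))*(-6)) = sqrt(-5 - 1*(-2)*(-6)) = sqrt(-5 + 2*(-6)) = sqrt(-5 - 12) = sqrt(-17) = I*sqrt(17) ≈ 4.1231*I)
-377/((-1*(-2))) + n = -377/((-1*(-2))) + I*sqrt(17) = -377/2 + I*sqrt(17)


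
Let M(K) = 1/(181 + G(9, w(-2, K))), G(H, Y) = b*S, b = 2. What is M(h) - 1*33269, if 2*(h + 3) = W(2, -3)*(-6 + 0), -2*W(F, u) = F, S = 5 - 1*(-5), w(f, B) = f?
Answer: -6687068/201 ≈ -33269.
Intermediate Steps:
S = 10 (S = 5 + 5 = 10)
W(F, u) = -F/2
G(H, Y) = 20 (G(H, Y) = 2*10 = 20)
h = 0 (h = -3 + ((-½*2)*(-6 + 0))/2 = -3 + (-1*(-6))/2 = -3 + (½)*6 = -3 + 3 = 0)
M(K) = 1/201 (M(K) = 1/(181 + 20) = 1/201)
M(h) - 1*33269 = 1/201 - 1*33269 = 1/201 - 33269 = -6687068/201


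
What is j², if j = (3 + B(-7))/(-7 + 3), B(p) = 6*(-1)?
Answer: 9/16 ≈ 0.56250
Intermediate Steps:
B(p) = -6
j = ¾ (j = (3 - 6)/(-7 + 3) = -3/(-4) = -3*(-¼) = ¾ ≈ 0.75000)
j² = (¾)² = 9/16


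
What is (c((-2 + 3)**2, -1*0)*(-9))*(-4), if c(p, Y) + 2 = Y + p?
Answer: -36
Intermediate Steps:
c(p, Y) = -2 + Y + p (c(p, Y) = -2 + (Y + p) = -2 + Y + p)
(c((-2 + 3)**2, -1*0)*(-9))*(-4) = ((-2 - 1*0 + (-2 + 3)**2)*(-9))*(-4) = ((-2 + 0 + 1**2)*(-9))*(-4) = ((-2 + 0 + 1)*(-9))*(-4) = -1*(-9)*(-4) = 9*(-4) = -36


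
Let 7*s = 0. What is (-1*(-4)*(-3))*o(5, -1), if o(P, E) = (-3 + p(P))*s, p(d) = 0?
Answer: 0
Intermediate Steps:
s = 0 (s = (⅐)*0 = 0)
o(P, E) = 0 (o(P, E) = (-3 + 0)*0 = -3*0 = 0)
(-1*(-4)*(-3))*o(5, -1) = (-1*(-4)*(-3))*0 = (4*(-3))*0 = -12*0 = 0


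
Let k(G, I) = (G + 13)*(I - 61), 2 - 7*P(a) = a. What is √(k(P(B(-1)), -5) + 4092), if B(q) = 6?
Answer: √160314/7 ≈ 57.199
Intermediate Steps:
P(a) = 2/7 - a/7
k(G, I) = (-61 + I)*(13 + G) (k(G, I) = (13 + G)*(-61 + I) = (-61 + I)*(13 + G))
√(k(P(B(-1)), -5) + 4092) = √((-793 - 61*(2/7 - ⅐*6) + 13*(-5) + (2/7 - ⅐*6)*(-5)) + 4092) = √((-793 - 61*(2/7 - 6/7) - 65 + (2/7 - 6/7)*(-5)) + 4092) = √((-793 - 61*(-4/7) - 65 - 4/7*(-5)) + 4092) = √((-793 + 244/7 - 65 + 20/7) + 4092) = √(-5742/7 + 4092) = √(22902/7) = √160314/7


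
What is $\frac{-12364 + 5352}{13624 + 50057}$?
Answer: $- \frac{7012}{63681} \approx -0.11011$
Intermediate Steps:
$\frac{-12364 + 5352}{13624 + 50057} = - \frac{7012}{63681}$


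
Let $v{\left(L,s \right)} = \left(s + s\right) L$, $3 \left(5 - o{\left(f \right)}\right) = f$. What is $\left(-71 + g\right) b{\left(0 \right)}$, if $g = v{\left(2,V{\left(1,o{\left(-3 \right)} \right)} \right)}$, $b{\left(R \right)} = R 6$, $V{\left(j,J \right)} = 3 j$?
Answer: $0$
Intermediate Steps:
$o{\left(f \right)} = 5 - \frac{f}{3}$
$v{\left(L,s \right)} = 2 L s$ ($v{\left(L,s \right)} = 2 s L = 2 L s$)
$b{\left(R \right)} = 6 R$
$g = 12$ ($g = 2 \cdot 2 \cdot 3 \cdot 1 = 2 \cdot 2 \cdot 3 = 12$)
$\left(-71 + g\right) b{\left(0 \right)} = \left(-71 + 12\right) 6 \cdot 0 = \left(-59\right) 0 = 0$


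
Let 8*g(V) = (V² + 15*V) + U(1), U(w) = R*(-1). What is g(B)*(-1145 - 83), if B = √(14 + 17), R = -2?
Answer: -10131/2 - 4605*√31/2 ≈ -17885.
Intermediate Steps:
U(w) = 2 (U(w) = -2*(-1) = 2)
B = √31 ≈ 5.5678
g(V) = ¼ + V²/8 + 15*V/8 (g(V) = ((V² + 15*V) + 2)/8 = (2 + V² + 15*V)/8 = ¼ + V²/8 + 15*V/8)
g(B)*(-1145 - 83) = (¼ + (√31)²/8 + 15*√31/8)*(-1145 - 83) = (¼ + (⅛)*31 + 15*√31/8)*(-1228) = (¼ + 31/8 + 15*√31/8)*(-1228) = (33/8 + 15*√31/8)*(-1228) = -10131/2 - 4605*√31/2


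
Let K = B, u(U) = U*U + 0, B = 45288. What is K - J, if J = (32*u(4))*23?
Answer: 33512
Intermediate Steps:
u(U) = U² (u(U) = U² + 0 = U²)
K = 45288
J = 11776 (J = (32*4²)*23 = (32*16)*23 = 512*23 = 11776)
K - J = 45288 - 1*11776 = 45288 - 11776 = 33512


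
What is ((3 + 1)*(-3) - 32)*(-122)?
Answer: 5368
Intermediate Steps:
((3 + 1)*(-3) - 32)*(-122) = (4*(-3) - 32)*(-122) = (-12 - 32)*(-122) = -44*(-122) = 5368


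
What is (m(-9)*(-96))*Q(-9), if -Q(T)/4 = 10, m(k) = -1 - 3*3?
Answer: -38400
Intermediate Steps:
m(k) = -10 (m(k) = -1 - 9 = -10)
Q(T) = -40 (Q(T) = -4*10 = -40)
(m(-9)*(-96))*Q(-9) = -10*(-96)*(-40) = 960*(-40) = -38400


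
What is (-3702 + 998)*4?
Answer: -10816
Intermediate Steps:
(-3702 + 998)*4 = -2704*4 = -10816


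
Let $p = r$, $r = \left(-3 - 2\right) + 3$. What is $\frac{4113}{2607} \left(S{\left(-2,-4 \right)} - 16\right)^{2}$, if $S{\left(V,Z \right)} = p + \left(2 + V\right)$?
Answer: $\frac{444204}{869} \approx 511.17$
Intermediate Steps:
$r = -2$ ($r = -5 + 3 = -2$)
$p = -2$
$S{\left(V,Z \right)} = V$ ($S{\left(V,Z \right)} = -2 + \left(2 + V\right) = V$)
$\frac{4113}{2607} \left(S{\left(-2,-4 \right)} - 16\right)^{2} = \frac{4113}{2607} \left(-2 - 16\right)^{2} = 4113 \cdot \frac{1}{2607} \left(-18\right)^{2} = \frac{1371}{869} \cdot 324 = \frac{444204}{869}$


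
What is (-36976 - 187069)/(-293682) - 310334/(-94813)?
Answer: 112381888373/27844871466 ≈ 4.0360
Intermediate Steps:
(-36976 - 187069)/(-293682) - 310334/(-94813) = -224045*(-1/293682) - 310334*(-1/94813) = 224045/293682 + 310334/94813 = 112381888373/27844871466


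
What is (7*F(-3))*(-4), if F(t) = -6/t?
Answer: -56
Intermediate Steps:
(7*F(-3))*(-4) = (7*(-6/(-3)))*(-4) = (7*(-6*(-⅓)))*(-4) = (7*2)*(-4) = 14*(-4) = -56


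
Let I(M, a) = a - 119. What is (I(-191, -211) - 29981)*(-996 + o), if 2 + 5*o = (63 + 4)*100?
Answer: -52074298/5 ≈ -1.0415e+7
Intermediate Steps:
I(M, a) = -119 + a
o = 6698/5 (o = -2/5 + ((63 + 4)*100)/5 = -2/5 + (67*100)/5 = -2/5 + (1/5)*6700 = -2/5 + 1340 = 6698/5 ≈ 1339.6)
(I(-191, -211) - 29981)*(-996 + o) = ((-119 - 211) - 29981)*(-996 + 6698/5) = (-330 - 29981)*(1718/5) = -30311*1718/5 = -52074298/5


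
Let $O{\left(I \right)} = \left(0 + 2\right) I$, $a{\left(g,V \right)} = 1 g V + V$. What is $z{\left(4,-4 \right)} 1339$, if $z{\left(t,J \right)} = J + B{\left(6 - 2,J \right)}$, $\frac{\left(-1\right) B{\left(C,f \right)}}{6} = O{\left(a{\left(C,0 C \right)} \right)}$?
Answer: $-5356$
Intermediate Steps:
$a{\left(g,V \right)} = V + V g$ ($a{\left(g,V \right)} = g V + V = V g + V = V + V g$)
$O{\left(I \right)} = 2 I$
$B{\left(C,f \right)} = 0$ ($B{\left(C,f \right)} = - 6 \cdot 2 \cdot 0 C \left(1 + C\right) = - 6 \cdot 2 \cdot 0 \left(1 + C\right) = - 6 \cdot 2 \cdot 0 = \left(-6\right) 0 = 0$)
$z{\left(t,J \right)} = J$ ($z{\left(t,J \right)} = J + 0 = J$)
$z{\left(4,-4 \right)} 1339 = \left(-4\right) 1339 = -5356$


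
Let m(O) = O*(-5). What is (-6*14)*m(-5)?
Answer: -2100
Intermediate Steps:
m(O) = -5*O
(-6*14)*m(-5) = (-6*14)*(-5*(-5)) = -84*25 = -2100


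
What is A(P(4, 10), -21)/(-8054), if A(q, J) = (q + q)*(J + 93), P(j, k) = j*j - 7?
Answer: -648/4027 ≈ -0.16091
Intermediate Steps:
P(j, k) = -7 + j² (P(j, k) = j² - 7 = -7 + j²)
A(q, J) = 2*q*(93 + J) (A(q, J) = (2*q)*(93 + J) = 2*q*(93 + J))
A(P(4, 10), -21)/(-8054) = (2*(-7 + 4²)*(93 - 21))/(-8054) = (2*(-7 + 16)*72)*(-1/8054) = (2*9*72)*(-1/8054) = 1296*(-1/8054) = -648/4027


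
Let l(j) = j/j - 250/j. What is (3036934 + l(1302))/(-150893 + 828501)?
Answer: 247130570/55140351 ≈ 4.4818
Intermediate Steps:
l(j) = 1 - 250/j
(3036934 + l(1302))/(-150893 + 828501) = (3036934 + (-250 + 1302)/1302)/(-150893 + 828501) = (3036934 + (1/1302)*1052)/677608 = (3036934 + 526/651)*(1/677608) = (1977044560/651)*(1/677608) = 247130570/55140351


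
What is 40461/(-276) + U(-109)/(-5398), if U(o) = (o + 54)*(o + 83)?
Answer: -36467193/248308 ≈ -146.86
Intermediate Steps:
U(o) = (54 + o)*(83 + o)
40461/(-276) + U(-109)/(-5398) = 40461/(-276) + (4482 + (-109)² + 137*(-109))/(-5398) = 40461*(-1/276) + (4482 + 11881 - 14933)*(-1/5398) = -13487/92 + 1430*(-1/5398) = -13487/92 - 715/2699 = -36467193/248308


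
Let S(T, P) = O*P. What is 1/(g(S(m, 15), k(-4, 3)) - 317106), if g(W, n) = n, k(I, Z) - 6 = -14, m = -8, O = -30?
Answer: -1/317114 ≈ -3.1534e-6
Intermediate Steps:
k(I, Z) = -8 (k(I, Z) = 6 - 14 = -8)
S(T, P) = -30*P
1/(g(S(m, 15), k(-4, 3)) - 317106) = 1/(-8 - 317106) = 1/(-317114) = -1/317114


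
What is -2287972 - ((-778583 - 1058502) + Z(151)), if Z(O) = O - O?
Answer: -450887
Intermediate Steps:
Z(O) = 0
-2287972 - ((-778583 - 1058502) + Z(151)) = -2287972 - ((-778583 - 1058502) + 0) = -2287972 - (-1837085 + 0) = -2287972 - 1*(-1837085) = -2287972 + 1837085 = -450887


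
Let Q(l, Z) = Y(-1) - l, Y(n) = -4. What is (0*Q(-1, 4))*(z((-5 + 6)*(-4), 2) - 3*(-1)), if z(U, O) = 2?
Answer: 0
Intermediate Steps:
Q(l, Z) = -4 - l
(0*Q(-1, 4))*(z((-5 + 6)*(-4), 2) - 3*(-1)) = (0*(-4 - 1*(-1)))*(2 - 3*(-1)) = (0*(-4 + 1))*(2 + 3) = (0*(-3))*5 = 0*5 = 0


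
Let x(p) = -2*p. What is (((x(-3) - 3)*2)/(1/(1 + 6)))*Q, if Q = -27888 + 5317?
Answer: -947982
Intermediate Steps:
Q = -22571
(((x(-3) - 3)*2)/(1/(1 + 6)))*Q = (((-2*(-3) - 3)*2)/(1/(1 + 6)))*(-22571) = (((6 - 3)*2)/(1/7))*(-22571) = ((3*2)/(⅐))*(-22571) = (6*7)*(-22571) = 42*(-22571) = -947982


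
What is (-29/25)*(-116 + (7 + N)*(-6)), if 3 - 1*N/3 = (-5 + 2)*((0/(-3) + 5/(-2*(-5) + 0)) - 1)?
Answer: 1073/5 ≈ 214.60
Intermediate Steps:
N = 9/2 (N = 9 - 3*(-5 + 2)*((0/(-3) + 5/(-2*(-5) + 0)) - 1) = 9 - (-9)*((0*(-1/3) + 5/(10 + 0)) - 1) = 9 - (-9)*((0 + 5/10) - 1) = 9 - (-9)*((0 + 5*(1/10)) - 1) = 9 - (-9)*((0 + 1/2) - 1) = 9 - (-9)*(1/2 - 1) = 9 - (-9)*(-1)/2 = 9 - 3*3/2 = 9 - 9/2 = 9/2 ≈ 4.5000)
(-29/25)*(-116 + (7 + N)*(-6)) = (-29/25)*(-116 + (7 + 9/2)*(-6)) = (-29*1/25)*(-116 + (23/2)*(-6)) = -29*(-116 - 69)/25 = -29/25*(-185) = 1073/5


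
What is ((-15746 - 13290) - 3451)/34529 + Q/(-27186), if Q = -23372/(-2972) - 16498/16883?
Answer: -11081799082865953/11775185233008186 ≈ -0.94111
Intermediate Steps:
Q = 86389355/12544069 (Q = -23372*(-1/2972) - 16498*1/16883 = 5843/743 - 16498/16883 = 86389355/12544069 ≈ 6.8869)
((-15746 - 13290) - 3451)/34529 + Q/(-27186) = ((-15746 - 13290) - 3451)/34529 + (86389355/12544069)/(-27186) = (-29036 - 3451)*(1/34529) + (86389355/12544069)*(-1/27186) = -32487*1/34529 - 86389355/341023059834 = -32487/34529 - 86389355/341023059834 = -11081799082865953/11775185233008186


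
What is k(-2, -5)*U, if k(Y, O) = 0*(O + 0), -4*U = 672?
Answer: 0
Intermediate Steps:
U = -168 (U = -¼*672 = -168)
k(Y, O) = 0 (k(Y, O) = 0*O = 0)
k(-2, -5)*U = 0*(-168) = 0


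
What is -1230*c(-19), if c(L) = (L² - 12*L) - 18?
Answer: -702330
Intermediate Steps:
c(L) = -18 + L² - 12*L
-1230*c(-19) = -1230*(-18 + (-19)² - 12*(-19)) = -1230*(-18 + 361 + 228) = -1230*571 = -702330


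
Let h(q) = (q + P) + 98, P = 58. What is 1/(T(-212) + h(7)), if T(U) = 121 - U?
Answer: 1/496 ≈ 0.0020161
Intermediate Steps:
h(q) = 156 + q (h(q) = (q + 58) + 98 = (58 + q) + 98 = 156 + q)
1/(T(-212) + h(7)) = 1/((121 - 1*(-212)) + (156 + 7)) = 1/((121 + 212) + 163) = 1/(333 + 163) = 1/496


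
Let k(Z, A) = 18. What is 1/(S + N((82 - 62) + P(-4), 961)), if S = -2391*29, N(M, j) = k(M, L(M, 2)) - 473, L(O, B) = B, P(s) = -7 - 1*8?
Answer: -1/69794 ≈ -1.4328e-5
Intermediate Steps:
P(s) = -15 (P(s) = -7 - 8 = -15)
N(M, j) = -455 (N(M, j) = 18 - 473 = -455)
S = -69339
1/(S + N((82 - 62) + P(-4), 961)) = 1/(-69339 - 455) = 1/(-69794) = -1/69794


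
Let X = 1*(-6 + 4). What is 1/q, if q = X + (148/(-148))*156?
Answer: -1/158 ≈ -0.0063291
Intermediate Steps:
X = -2 (X = 1*(-2) = -2)
q = -158 (q = -2 + (148/(-148))*156 = -2 + (148*(-1/148))*156 = -2 - 1*156 = -2 - 156 = -158)
1/q = 1/(-158) = -1/158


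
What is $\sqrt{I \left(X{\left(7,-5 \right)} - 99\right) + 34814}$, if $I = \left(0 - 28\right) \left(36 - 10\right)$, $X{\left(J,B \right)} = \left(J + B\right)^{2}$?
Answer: $\sqrt{103974} \approx 322.45$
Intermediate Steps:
$X{\left(J,B \right)} = \left(B + J\right)^{2}$
$I = -728$ ($I = \left(-28\right) 26 = -728$)
$\sqrt{I \left(X{\left(7,-5 \right)} - 99\right) + 34814} = \sqrt{- 728 \left(\left(-5 + 7\right)^{2} - 99\right) + 34814} = \sqrt{- 728 \left(2^{2} - 99\right) + 34814} = \sqrt{- 728 \left(4 - 99\right) + 34814} = \sqrt{\left(-728\right) \left(-95\right) + 34814} = \sqrt{69160 + 34814} = \sqrt{103974}$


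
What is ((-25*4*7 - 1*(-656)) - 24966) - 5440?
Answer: -30450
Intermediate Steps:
((-25*4*7 - 1*(-656)) - 24966) - 5440 = ((-100*7 + 656) - 24966) - 5440 = ((-700 + 656) - 24966) - 5440 = (-44 - 24966) - 5440 = -25010 - 5440 = -30450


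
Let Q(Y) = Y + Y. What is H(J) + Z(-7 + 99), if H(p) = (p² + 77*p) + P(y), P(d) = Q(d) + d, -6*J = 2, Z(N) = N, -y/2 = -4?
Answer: 814/9 ≈ 90.444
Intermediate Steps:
y = 8 (y = -2*(-4) = 8)
J = -⅓ (J = -⅙*2 = -⅓ ≈ -0.33333)
Q(Y) = 2*Y
P(d) = 3*d (P(d) = 2*d + d = 3*d)
H(p) = 24 + p² + 77*p (H(p) = (p² + 77*p) + 3*8 = (p² + 77*p) + 24 = 24 + p² + 77*p)
H(J) + Z(-7 + 99) = (24 + (-⅓)² + 77*(-⅓)) + (-7 + 99) = (24 + ⅑ - 77/3) + 92 = -14/9 + 92 = 814/9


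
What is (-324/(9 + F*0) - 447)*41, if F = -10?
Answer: -19803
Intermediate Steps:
(-324/(9 + F*0) - 447)*41 = (-324/(9 - 10*0) - 447)*41 = (-324/(9 + 0) - 447)*41 = (-324/9 - 447)*41 = (-324*⅑ - 447)*41 = (-36 - 447)*41 = -483*41 = -19803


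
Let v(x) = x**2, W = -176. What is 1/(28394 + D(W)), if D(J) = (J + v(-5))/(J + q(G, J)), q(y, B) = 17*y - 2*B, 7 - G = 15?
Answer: 40/1135609 ≈ 3.5223e-5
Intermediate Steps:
G = -8 (G = 7 - 1*15 = 7 - 15 = -8)
q(y, B) = -2*B + 17*y
D(J) = (25 + J)/(-136 - J) (D(J) = (J + (-5)**2)/(J + (-2*J + 17*(-8))) = (J + 25)/(J + (-2*J - 136)) = (25 + J)/(J + (-136 - 2*J)) = (25 + J)/(-136 - J))
1/(28394 + D(W)) = 1/(28394 + (-25 - 1*(-176))/(136 - 176)) = 1/(28394 + (-25 + 176)/(-40)) = 1/(28394 - 1/40*151) = 1/(28394 - 151/40) = 1/(1135609/40) = 40/1135609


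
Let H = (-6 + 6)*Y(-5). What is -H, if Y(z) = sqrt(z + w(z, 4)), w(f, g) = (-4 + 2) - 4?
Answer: 0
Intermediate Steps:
w(f, g) = -6 (w(f, g) = -2 - 4 = -6)
Y(z) = sqrt(-6 + z) (Y(z) = sqrt(z - 6) = sqrt(-6 + z))
H = 0 (H = (-6 + 6)*sqrt(-6 - 5) = 0*sqrt(-11) = 0*(I*sqrt(11)) = 0)
-H = -1*0 = 0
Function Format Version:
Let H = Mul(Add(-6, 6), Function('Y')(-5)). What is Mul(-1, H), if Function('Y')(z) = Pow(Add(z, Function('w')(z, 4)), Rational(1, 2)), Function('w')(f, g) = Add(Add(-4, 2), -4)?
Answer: 0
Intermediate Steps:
Function('w')(f, g) = -6 (Function('w')(f, g) = Add(-2, -4) = -6)
Function('Y')(z) = Pow(Add(-6, z), Rational(1, 2)) (Function('Y')(z) = Pow(Add(z, -6), Rational(1, 2)) = Pow(Add(-6, z), Rational(1, 2)))
H = 0 (H = Mul(Add(-6, 6), Pow(Add(-6, -5), Rational(1, 2))) = Mul(0, Pow(-11, Rational(1, 2))) = Mul(0, Mul(I, Pow(11, Rational(1, 2)))) = 0)
Mul(-1, H) = Mul(-1, 0) = 0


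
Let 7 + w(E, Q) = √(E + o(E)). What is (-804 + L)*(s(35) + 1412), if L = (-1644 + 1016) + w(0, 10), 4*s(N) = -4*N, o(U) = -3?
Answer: -1981503 + 1377*I*√3 ≈ -1.9815e+6 + 2385.0*I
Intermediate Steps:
w(E, Q) = -7 + √(-3 + E) (w(E, Q) = -7 + √(E - 3) = -7 + √(-3 + E))
s(N) = -N (s(N) = (-4*N)/4 = -N)
L = -635 + I*√3 (L = (-1644 + 1016) + (-7 + √(-3 + 0)) = -628 + (-7 + √(-3)) = -628 + (-7 + I*√3) = -635 + I*√3 ≈ -635.0 + 1.732*I)
(-804 + L)*(s(35) + 1412) = (-804 + (-635 + I*√3))*(-1*35 + 1412) = (-1439 + I*√3)*(-35 + 1412) = (-1439 + I*√3)*1377 = -1981503 + 1377*I*√3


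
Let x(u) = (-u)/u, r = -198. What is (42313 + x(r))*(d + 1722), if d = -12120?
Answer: -439960176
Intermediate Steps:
x(u) = -1
(42313 + x(r))*(d + 1722) = (42313 - 1)*(-12120 + 1722) = 42312*(-10398) = -439960176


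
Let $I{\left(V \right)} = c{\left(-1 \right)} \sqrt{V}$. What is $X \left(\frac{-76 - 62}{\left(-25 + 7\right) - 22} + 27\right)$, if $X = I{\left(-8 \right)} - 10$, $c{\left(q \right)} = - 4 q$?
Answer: $- \frac{609}{2} + \frac{1218 i \sqrt{2}}{5} \approx -304.5 + 344.5 i$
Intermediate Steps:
$I{\left(V \right)} = 4 \sqrt{V}$ ($I{\left(V \right)} = \left(-4\right) \left(-1\right) \sqrt{V} = 4 \sqrt{V}$)
$X = -10 + 8 i \sqrt{2}$ ($X = 4 \sqrt{-8} - 10 = 4 \cdot 2 i \sqrt{2} - 10 = 8 i \sqrt{2} - 10 = -10 + 8 i \sqrt{2} \approx -10.0 + 11.314 i$)
$X \left(\frac{-76 - 62}{\left(-25 + 7\right) - 22} + 27\right) = \left(-10 + 8 i \sqrt{2}\right) \left(\frac{-76 - 62}{\left(-25 + 7\right) - 22} + 27\right) = \left(-10 + 8 i \sqrt{2}\right) \left(- \frac{138}{-18 - 22} + 27\right) = \left(-10 + 8 i \sqrt{2}\right) \left(- \frac{138}{-40} + 27\right) = \left(-10 + 8 i \sqrt{2}\right) \left(\left(-138\right) \left(- \frac{1}{40}\right) + 27\right) = \left(-10 + 8 i \sqrt{2}\right) \left(\frac{69}{20} + 27\right) = \left(-10 + 8 i \sqrt{2}\right) \frac{609}{20} = - \frac{609}{2} + \frac{1218 i \sqrt{2}}{5}$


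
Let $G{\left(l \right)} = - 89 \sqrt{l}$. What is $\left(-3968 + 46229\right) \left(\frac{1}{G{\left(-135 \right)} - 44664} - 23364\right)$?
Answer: $\frac{14087 \left(- 6238188 \sqrt{15} + 1043529697 i\right)}{- 14888 i + 89 \sqrt{15}} \approx -9.8739 \cdot 10^{8} + 0.023438 i$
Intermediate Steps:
$\left(-3968 + 46229\right) \left(\frac{1}{G{\left(-135 \right)} - 44664} - 23364\right) = \left(-3968 + 46229\right) \left(\frac{1}{- 89 \sqrt{-135} - 44664} - 23364\right) = 42261 \left(\frac{1}{- 89 \cdot 3 i \sqrt{15} - 44664} - 23364\right) = 42261 \left(\frac{1}{- 267 i \sqrt{15} - 44664} - 23364\right) = 42261 \left(\frac{1}{-44664 - 267 i \sqrt{15}} - 23364\right) = 42261 \left(-23364 + \frac{1}{-44664 - 267 i \sqrt{15}}\right) = -987386004 + \frac{42261}{-44664 - 267 i \sqrt{15}}$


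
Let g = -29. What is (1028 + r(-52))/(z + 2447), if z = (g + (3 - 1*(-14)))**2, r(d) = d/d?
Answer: 1029/2591 ≈ 0.39714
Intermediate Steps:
r(d) = 1
z = 144 (z = (-29 + (3 - 1*(-14)))**2 = (-29 + (3 + 14))**2 = (-29 + 17)**2 = (-12)**2 = 144)
(1028 + r(-52))/(z + 2447) = (1028 + 1)/(144 + 2447) = 1029/2591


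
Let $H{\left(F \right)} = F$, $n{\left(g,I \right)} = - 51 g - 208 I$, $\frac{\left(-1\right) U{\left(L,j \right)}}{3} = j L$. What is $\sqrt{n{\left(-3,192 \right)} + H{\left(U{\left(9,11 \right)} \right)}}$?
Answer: $4 i \sqrt{2505} \approx 200.2 i$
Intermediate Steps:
$U{\left(L,j \right)} = - 3 L j$ ($U{\left(L,j \right)} = - 3 j L = - 3 L j$)
$n{\left(g,I \right)} = - 208 I - 51 g$
$\sqrt{n{\left(-3,192 \right)} + H{\left(U{\left(9,11 \right)} \right)}} = \sqrt{\left(\left(-208\right) 192 - -153\right) - 27 \cdot 11} = \sqrt{\left(-39936 + 153\right) - 297} = \sqrt{-39783 - 297} = \sqrt{-40080} = 4 i \sqrt{2505}$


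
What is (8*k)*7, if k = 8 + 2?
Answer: 560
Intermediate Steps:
k = 10
(8*k)*7 = (8*10)*7 = 80*7 = 560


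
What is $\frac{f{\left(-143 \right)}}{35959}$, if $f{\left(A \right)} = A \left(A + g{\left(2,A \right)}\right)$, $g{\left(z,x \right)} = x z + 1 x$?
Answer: $\frac{7436}{3269} \approx 2.2747$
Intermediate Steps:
$g{\left(z,x \right)} = x + x z$ ($g{\left(z,x \right)} = x z + x = x + x z$)
$f{\left(A \right)} = 4 A^{2}$ ($f{\left(A \right)} = A \left(A + A \left(1 + 2\right)\right) = A \left(A + A 3\right) = A \left(A + 3 A\right) = A 4 A = 4 A^{2}$)
$\frac{f{\left(-143 \right)}}{35959} = \frac{4 \left(-143\right)^{2}}{35959} = 4 \cdot 20449 \cdot \frac{1}{35959} = 81796 \cdot \frac{1}{35959} = \frac{7436}{3269}$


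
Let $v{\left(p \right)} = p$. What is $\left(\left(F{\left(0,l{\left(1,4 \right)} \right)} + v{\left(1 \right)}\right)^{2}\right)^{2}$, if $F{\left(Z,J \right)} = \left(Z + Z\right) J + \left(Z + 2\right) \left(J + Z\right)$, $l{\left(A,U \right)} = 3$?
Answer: $2401$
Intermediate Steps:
$F{\left(Z,J \right)} = \left(2 + Z\right) \left(J + Z\right) + 2 J Z$ ($F{\left(Z,J \right)} = 2 Z J + \left(2 + Z\right) \left(J + Z\right) = 2 J Z + \left(2 + Z\right) \left(J + Z\right) = \left(2 + Z\right) \left(J + Z\right) + 2 J Z$)
$\left(\left(F{\left(0,l{\left(1,4 \right)} \right)} + v{\left(1 \right)}\right)^{2}\right)^{2} = \left(\left(\left(0^{2} + 2 \cdot 3 + 2 \cdot 0 + 3 \cdot 3 \cdot 0\right) + 1\right)^{2}\right)^{2} = \left(\left(\left(0 + 6 + 0 + 0\right) + 1\right)^{2}\right)^{2} = \left(\left(6 + 1\right)^{2}\right)^{2} = \left(7^{2}\right)^{2} = 49^{2} = 2401$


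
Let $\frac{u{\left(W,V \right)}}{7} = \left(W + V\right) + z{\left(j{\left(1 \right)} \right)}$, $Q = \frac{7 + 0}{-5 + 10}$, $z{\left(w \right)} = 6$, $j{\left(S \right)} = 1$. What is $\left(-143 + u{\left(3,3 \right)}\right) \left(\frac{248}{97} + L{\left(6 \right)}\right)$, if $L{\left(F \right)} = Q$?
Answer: $- \frac{113221}{485} \approx -233.45$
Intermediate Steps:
$Q = \frac{7}{5} \approx 1.4$
$L{\left(F \right)} = \frac{7}{5}$
$u{\left(W,V \right)} = 42 + 7 V + 7 W$ ($u{\left(W,V \right)} = 7 \left(\left(W + V\right) + 6\right) = 7 \left(\left(V + W\right) + 6\right) = 7 \left(6 + V + W\right) = 42 + 7 V + 7 W$)
$\left(-143 + u{\left(3,3 \right)}\right) \left(\frac{248}{97} + L{\left(6 \right)}\right) = \left(-143 + \left(42 + 7 \cdot 3 + 7 \cdot 3\right)\right) \left(\frac{248}{97} + \frac{7}{5}\right) = \left(-143 + \left(42 + 21 + 21\right)\right) \left(248 \cdot \frac{1}{97} + \frac{7}{5}\right) = \left(-143 + 84\right) \left(\frac{248}{97} + \frac{7}{5}\right) = \left(-59\right) \frac{1919}{485} = - \frac{113221}{485}$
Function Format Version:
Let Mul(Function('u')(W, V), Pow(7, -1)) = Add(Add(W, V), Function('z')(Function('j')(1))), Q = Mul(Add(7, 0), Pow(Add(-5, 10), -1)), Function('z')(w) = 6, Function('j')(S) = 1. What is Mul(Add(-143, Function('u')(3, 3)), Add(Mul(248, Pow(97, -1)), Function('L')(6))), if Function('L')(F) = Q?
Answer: Rational(-113221, 485) ≈ -233.45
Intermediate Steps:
Q = Rational(7, 5) (Q = Mul(7, Pow(5, -1)) = Mul(7, Rational(1, 5)) = Rational(7, 5) ≈ 1.4000)
Function('L')(F) = Rational(7, 5)
Function('u')(W, V) = Add(42, Mul(7, V), Mul(7, W)) (Function('u')(W, V) = Mul(7, Add(Add(W, V), 6)) = Mul(7, Add(Add(V, W), 6)) = Mul(7, Add(6, V, W)) = Add(42, Mul(7, V), Mul(7, W)))
Mul(Add(-143, Function('u')(3, 3)), Add(Mul(248, Pow(97, -1)), Function('L')(6))) = Mul(Add(-143, Add(42, Mul(7, 3), Mul(7, 3))), Add(Mul(248, Pow(97, -1)), Rational(7, 5))) = Mul(Add(-143, Add(42, 21, 21)), Add(Mul(248, Rational(1, 97)), Rational(7, 5))) = Mul(Add(-143, 84), Add(Rational(248, 97), Rational(7, 5))) = Mul(-59, Rational(1919, 485)) = Rational(-113221, 485)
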